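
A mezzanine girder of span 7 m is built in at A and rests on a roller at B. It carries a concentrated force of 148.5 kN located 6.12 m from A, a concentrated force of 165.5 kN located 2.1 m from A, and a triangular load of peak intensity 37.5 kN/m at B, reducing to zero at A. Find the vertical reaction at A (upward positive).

Take the reaction at B as the redundant and release it; the primary structure is a cantilever fixed at A.
Downward deflection at the released point B due to the loads:
  point load 148.5 at a = 6.12: Pa²(3L − a)/(6EI) = 13794/EI
  point load 165.5 at a = 2.1: Pa²(3L − a)/(6EI) = 2299/EI
  triangular load, peak 37.5 at the free end: 11w₀L⁴/(120EI) = 8253/EI
  δ_0 = 24346/EI
Tip deflection under a unit load at B: L³/(3EI) = 114.3/EI.
Compatibility at B: δ_0 − R_B·δ_{BB} = 0, so R_B = 24346/114.3 = 212.9 kN.
Vertical equilibrium: R_A = ΣP − R_B = 445.2 − 212.9 = 232.3 kN.

R_A = 232.3 kN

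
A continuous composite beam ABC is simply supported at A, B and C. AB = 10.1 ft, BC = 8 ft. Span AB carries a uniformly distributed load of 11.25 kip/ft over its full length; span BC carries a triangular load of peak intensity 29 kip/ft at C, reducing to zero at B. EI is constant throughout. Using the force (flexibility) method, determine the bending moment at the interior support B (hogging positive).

M_B = 127.9 kip·ft

Release continuity at B by inserting a hinge; the redundant is the internal moment M_B. The primary structure is two simply-supported spans AB and BC.
Discontinuity in slope at B on the released structure — sum the simple-span end rotations:
  span AB: UDL 11.25: wL³/(24EI) = 483/EI
  span BC: triangular load, peak 29: 7w₀L³/(360EI) = 288.7/EI
  relative rotation θ_0 = (483 + 288.7)/EI = 771.7/EI
A unit hogging moment at B produces rotation L₁/(3EI) + L₂/(3EI) = 6.033/EI.
Compatibility: M_B·(L₁+L₂)/(3EI) = θ_0, giving M_B = 127.9 kip·ft (hogging).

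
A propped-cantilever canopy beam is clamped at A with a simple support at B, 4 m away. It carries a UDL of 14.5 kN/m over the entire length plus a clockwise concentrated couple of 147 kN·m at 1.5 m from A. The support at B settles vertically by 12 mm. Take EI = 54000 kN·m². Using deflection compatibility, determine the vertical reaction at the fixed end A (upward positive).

R_A = 33.03 kN

Release the roller at B. Primary structure: cantilever fixed at A.
Free-end deflection of the primary structure under the applied loading (downward +):
  UDL 14.5: wL⁴/(8EI) = 464/EI
  clockwise couple 147 at a = 1.5: M₀a(2L − a)/(2EI) = 716.6/EI
  δ_0 = 1181/EI
Tip deflection under a unit load at B: L³/(3EI) = 21.33/EI.
With EI = 54000 kN·m²: δ_0 = 0.021863 m and δ_{BB} = 0.000395 m/kN.
Compatibility — the beam at B must follow the support down by 0.012 m: δ_0 − R_B·δ_{BB} = 0.012, so R_B = (0.021863 − 0.012)/0.000395 = 24.97 kN.
Vertical equilibrium: R_A = ΣP − R_B = 58 − 24.97 = 33.03 kN.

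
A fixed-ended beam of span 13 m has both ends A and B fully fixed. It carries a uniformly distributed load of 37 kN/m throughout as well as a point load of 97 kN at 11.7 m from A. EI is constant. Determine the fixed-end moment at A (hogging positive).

Take the two fixed-end moments M_A, M_B as redundants; the released structure is the simple span AB.
On the primary (simply-supported) span, the end slopes from the loading are:
  at A: UDL 37: wL³/(24EI) = 3387/EI
  at B: UDL 37: wL³/(24EI) = 3387/EI
  at A: point load 97 at a = 11.7: Pab(L + b)/(6LEI) = 270.5/EI
  at B: point load 97 at a = 11.7: Pab(L + a)/(6LEI) = 467.2/EI
  θ_A0 = 3658/EI,  θ_B0 = 3854/EI
Flexibility coefficients: a unit moment at one end gives L/(3EI) there and L/(6EI) at the far end, so f₁₁ = f₂₂ = 4.333/EI and f₁₂ = f₂₁ = 2.167/EI.
Compatibility — zero rotation at each built-in end:
  4.333 M_A + 2.167 M_B = 3658
  2.167 M_A + 4.333 M_B = 3854
Solving the pair gives M_A = 532.4 kN·m and M_B = 623.2 kN·m (hogging).

M_A = 532.4 kN·m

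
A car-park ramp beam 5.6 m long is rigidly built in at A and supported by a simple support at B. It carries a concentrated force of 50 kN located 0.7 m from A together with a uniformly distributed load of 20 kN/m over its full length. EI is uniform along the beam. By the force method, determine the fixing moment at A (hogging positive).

Choose R_B as the redundant. The primary structure is the cantilever fixed at A.
Free-end deflection of the primary structure under the applied loading (downward +):
  point load 50 at a = 0.7: Pa²(3L − a)/(6EI) = 65.74/EI
  UDL 20: wL⁴/(8EI) = 2459/EI
  δ_0 = 2524/EI
Tip deflection under a unit load at B: L³/(3EI) = 58.54/EI.
The prop prevents deflection at B: R_B = δ_0/δ_{BB} = 2524/58.54 = 43.12 kN.
Moment equilibrium about A: M_A = Σ(load moments about A) − R_B·L = 348.6 − 43.12×5.6 = 107.1 kN·m.

M_A = 107.1 kN·m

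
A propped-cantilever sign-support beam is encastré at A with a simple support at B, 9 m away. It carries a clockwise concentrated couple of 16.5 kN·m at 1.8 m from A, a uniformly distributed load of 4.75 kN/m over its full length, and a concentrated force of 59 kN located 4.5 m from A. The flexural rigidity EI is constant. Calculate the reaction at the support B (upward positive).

Remove the prop at B; the released (primary) structure is a cantilever built in at A.
Deflection at B on the released cantilever, summing each load's contribution:
  clockwise couple 16.5 at a = 1.8: M₀a(2L − a)/(2EI) = 240.6/EI
  UDL 4.75: wL⁴/(8EI) = 3896/EI
  point load 59 at a = 4.5: Pa²(3L − a)/(6EI) = 4480/EI
  δ_0 = 8616/EI
Flexibility coefficient — unit upward force at B: δ_{BB} = L³/(3EI) = 243/EI.
Compatibility at B: δ_0 − R_B·δ_{BB} = 0, so R_B = 8616/243 = 35.46 kN.

R_B = 35.46 kN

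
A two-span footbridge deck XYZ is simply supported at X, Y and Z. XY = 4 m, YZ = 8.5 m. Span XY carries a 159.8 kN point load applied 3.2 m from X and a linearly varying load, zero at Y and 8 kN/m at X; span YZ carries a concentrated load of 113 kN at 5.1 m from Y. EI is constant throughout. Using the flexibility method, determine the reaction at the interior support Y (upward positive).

R_Y = 230.4 kN

Take M_Y as the redundant. Released structure: two simple spans XY and YZ with a hinge at Y.
Rotations at Y on the released spans (each span's end-slope, ×1/EI):
  span XY: point load 159.8 at a = 3.2: Pab(L + a)/(6LEI) = 122.7/EI
  span XY: triangular load, peak 8: 7w₀L³/(360EI) = 9.956/EI
  span YZ: point load 113 at a = 5.1: Pab(L + b)/(6LEI) = 457.2/EI
  relative rotation θ_0 = (132.7 + 457.2)/EI = 589.9/EI
A unit hogging moment at Y produces rotation L₁/(3EI) + L₂/(3EI) = 4.167/EI.
Compatibility: M_Y·(L₁+L₂)/(3EI) = θ_0, giving M_Y = 141.6 kN·m (hogging).
Span XY, ΣM about X with M_Y applied at Y: R_Y^{XY}·4 = 532.7 + 141.6, so R_Y^{XY} = 168.6 kN and R_X = 175.8 − 168.6 = 7.234 kN.
Span YZ, ΣM about Z: R_Y^{YZ}·8.5 = 384.2 + 141.6, so R_Y^{YZ} = 61.86 kN and R_Z = 113 − 61.86 = 51.14 kN.
R_Y = 168.6 + 61.86 = 230.4 kN.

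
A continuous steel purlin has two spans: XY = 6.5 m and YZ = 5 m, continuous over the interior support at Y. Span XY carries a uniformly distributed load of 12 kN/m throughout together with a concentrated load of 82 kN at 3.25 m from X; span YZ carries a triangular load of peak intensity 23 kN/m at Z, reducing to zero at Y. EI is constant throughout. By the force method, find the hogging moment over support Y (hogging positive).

Release continuity at Y by inserting a hinge; the redundant is the internal moment M_Y. The primary structure is two simply-supported spans XY and YZ.
Discontinuity in slope at Y on the released structure — sum the simple-span end rotations:
  span XY: UDL 12: wL³/(24EI) = 137.3/EI
  span XY: point load 82 at a = 3.25: Pab(L + a)/(6LEI) = 216.5/EI
  span YZ: triangular load, peak 23: 7w₀L³/(360EI) = 55.9/EI
  relative rotation θ_0 = (353.8 + 55.9)/EI = 409.7/EI
A unit hogging moment at Y produces rotation L₁/(3EI) + L₂/(3EI) = 3.833/EI.
Slope continuity at Y: θ_0 = M_Y·3.833/EI, so M_Y = 409.7/3.833 = 106.9 kN·m (hogging).

M_Y = 106.9 kN·m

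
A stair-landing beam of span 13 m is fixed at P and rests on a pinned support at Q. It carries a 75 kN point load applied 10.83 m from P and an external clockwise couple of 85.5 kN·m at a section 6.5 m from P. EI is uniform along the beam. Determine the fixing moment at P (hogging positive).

Remove the prop at Q; the released (primary) structure is a cantilever built in at P.
Free-end deflection of the primary structure under the applied loading (downward +):
  point load 75 at a = 10.83: Pa²(3L − a)/(6EI) = 41300/EI
  clockwise couple 85.5 at a = 6.5: M₀a(2L − a)/(2EI) = 5419/EI
  δ_0 = 46719/EI
Tip deflection under a unit load at Q: L³/(3EI) = 732.3/EI.
Compatibility at Q: δ_0 − R_Q·δ_{QQ} = 0, so R_Q = 46719/732.3 = 63.79 kN.
Moment equilibrium about P: M_P = Σ(load moments about P) − R_Q·L = 897.8 − 63.79×13 = 68.42 kN·m.

M_P = 68.42 kN·m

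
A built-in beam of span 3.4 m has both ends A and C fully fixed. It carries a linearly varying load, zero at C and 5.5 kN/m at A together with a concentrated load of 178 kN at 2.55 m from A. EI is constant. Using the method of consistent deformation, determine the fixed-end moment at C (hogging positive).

M_C = 87.23 kN·m

Release both end moments; the primary structure is a simply-supported span AC with redundants M_A and M_C.
On the primary (simply-supported) span, the end slopes from the loading are:
  at A: triangular load, peak 5.5: w₀L³/(45EI) = 4.804/EI
  at C: triangular load, peak 5.5: 7w₀L³/(360EI) = 4.203/EI
  at A: point load 178 at a = 2.55: Pab(L + b)/(6LEI) = 80.38/EI
  at C: point load 178 at a = 2.55: Pab(L + a)/(6LEI) = 112.5/EI
  θ_A0 = 85.18/EI,  θ_C0 = 116.7/EI
Flexibility coefficients: a unit moment at one end gives L/(3EI) there and L/(6EI) at the far end, so f₁₁ = f₂₂ = 1.133/EI and f₁₂ = f₂₁ = 0.5667/EI.
Compatibility — zero rotation at each built-in end:
  1.133 M_A + 0.5667 M_C = 85.18
  0.5667 M_A + 1.133 M_C = 116.7
Solving the pair gives M_A = 31.55 kN·m and M_C = 87.23 kN·m (hogging).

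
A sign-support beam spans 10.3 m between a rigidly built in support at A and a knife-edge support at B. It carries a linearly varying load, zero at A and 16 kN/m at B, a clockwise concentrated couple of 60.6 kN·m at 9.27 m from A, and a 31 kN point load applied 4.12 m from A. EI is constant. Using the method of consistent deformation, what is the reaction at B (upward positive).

R_B = 60.5 kN

Release the roller at B. Primary structure: cantilever fixed at A.
Deflection at B on the released cantilever, summing each load's contribution:
  triangular load, peak 16 at the free end: 11w₀L⁴/(120EI) = 16507/EI
  clockwise couple 60.6 at a = 9.27: M₀a(2L − a)/(2EI) = 3182/EI
  point load 31 at a = 4.12: Pa²(3L − a)/(6EI) = 2349/EI
  δ_0 = 22038/EI
Flexibility coefficient — unit upward force at B: δ_{BB} = L³/(3EI) = 364.2/EI.
Compatibility at B: δ_0 − R_B·δ_{BB} = 0, so R_B = 22038/364.2 = 60.5 kN.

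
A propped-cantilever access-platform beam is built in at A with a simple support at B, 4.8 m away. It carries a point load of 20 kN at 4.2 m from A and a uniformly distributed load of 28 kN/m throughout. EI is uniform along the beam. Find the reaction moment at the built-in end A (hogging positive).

Take the reaction at B as the redundant and release it; the primary structure is a cantilever fixed at A.
Deflection at B on the released cantilever, summing each load's contribution:
  point load 20 at a = 4.2: Pa²(3L − a)/(6EI) = 599.8/EI
  UDL 28: wL⁴/(8EI) = 1858/EI
  δ_0 = 2458/EI
Flexibility coefficient — unit upward force at B: δ_{BB} = L³/(3EI) = 36.86/EI.
The prop prevents deflection at B: R_B = δ_0/δ_{BB} = 2458/36.86 = 66.67 kN.
Moment equilibrium about A: M_A = Σ(load moments about A) − R_B·L = 406.6 − 66.67×4.8 = 86.55 kN·m.

M_A = 86.55 kN·m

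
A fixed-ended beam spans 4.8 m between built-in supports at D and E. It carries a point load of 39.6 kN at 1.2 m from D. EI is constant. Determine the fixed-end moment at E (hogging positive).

Take the two fixed-end moments M_D, M_E as redundants; the released structure is the simple span DE.
End rotations of the released simple span under the applied load (×1/EI):
  at D: point load 39.6 at a = 1.2: Pab(L + b)/(6LEI) = 49.9/EI
  at E: point load 39.6 at a = 1.2: Pab(L + a)/(6LEI) = 35.64/EI
  θ_D0 = 49.9/EI,  θ_E0 = 35.64/EI
Flexibility coefficients: a unit moment at one end gives L/(3EI) there and L/(6EI) at the far end, so f₁₁ = f₂₂ = 1.6/EI and f₁₂ = f₂₁ = 0.8/EI.
Compatibility — zero rotation at each built-in end:
  1.6 M_D + 0.8 M_E = 49.9
  0.8 M_D + 1.6 M_E = 35.64
Solving the pair gives M_D = 26.73 kN·m and M_E = 8.91 kN·m (hogging).

M_E = 8.91 kN·m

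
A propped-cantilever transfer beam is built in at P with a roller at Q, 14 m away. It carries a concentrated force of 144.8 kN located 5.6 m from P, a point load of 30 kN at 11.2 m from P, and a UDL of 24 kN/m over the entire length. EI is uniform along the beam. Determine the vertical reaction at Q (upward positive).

Remove the prop at Q; the released (primary) structure is a cantilever built in at P.
Free-end deflection of the primary structure under the applied loading (downward +):
  point load 144.8 at a = 5.6: Pa²(3L − a)/(6EI) = 27548/EI
  point load 30 at a = 11.2: Pa²(3L − a)/(6EI) = 19318/EI
  UDL 24: wL⁴/(8EI) = 115248/EI
  δ_0 = 162114/EI
Flexibility coefficient — unit upward force at Q: δ_{QQ} = L³/(3EI) = 914.7/EI.
The prop prevents deflection at Q: R_Q = δ_0/δ_{QQ} = 162114/914.7 = 177.2 kN.

R_Q = 177.2 kN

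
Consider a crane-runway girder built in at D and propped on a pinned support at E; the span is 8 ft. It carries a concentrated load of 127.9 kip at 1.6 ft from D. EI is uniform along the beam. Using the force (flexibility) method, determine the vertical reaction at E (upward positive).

Remove the prop at E; the released (primary) structure is a cantilever built in at D.
Free-end deflection of the primary structure under the applied loading (downward +):
  point load 127.9 at a = 1.6: Pa²(3L − a)/(6EI) = 1222/EI
Tip deflection under a unit load at E: L³/(3EI) = 170.7/EI.
The prop prevents deflection at E: R_E = δ_0/δ_{EE} = 1222/170.7 = 7.162 kip.

R_E = 7.162 kip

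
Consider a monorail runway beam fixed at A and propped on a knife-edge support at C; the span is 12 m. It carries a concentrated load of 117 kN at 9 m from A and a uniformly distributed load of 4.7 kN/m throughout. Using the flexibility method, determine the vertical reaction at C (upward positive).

Take the reaction at C as the redundant and release it; the primary structure is a cantilever fixed at A.
Primary-structure tip deflection at C by superposition:
  point load 117 at a = 9: Pa²(3L − a)/(6EI) = 42646/EI
  UDL 4.7: wL⁴/(8EI) = 12182/EI
  δ_0 = 54829/EI
Tip deflection under a unit load at C: L³/(3EI) = 576/EI.
Compatibility at C: δ_0 − R_C·δ_{CC} = 0, so R_C = 54829/576 = 95.19 kN.

R_C = 95.19 kN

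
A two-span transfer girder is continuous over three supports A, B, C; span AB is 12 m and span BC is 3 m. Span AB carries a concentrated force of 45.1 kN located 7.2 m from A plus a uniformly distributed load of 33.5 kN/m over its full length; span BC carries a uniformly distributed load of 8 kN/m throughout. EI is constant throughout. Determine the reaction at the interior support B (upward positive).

Release continuity at B by inserting a hinge; the redundant is the internal moment M_B. The primary structure is two simply-supported spans AB and BC.
Rotations at B on the released spans (each span's end-slope, ×1/EI):
  span AB: point load 45.1 at a = 7.2: Pab(L + a)/(6LEI) = 415.6/EI
  span AB: UDL 33.5: wL³/(24EI) = 2412/EI
  span BC: UDL 8: wL³/(24EI) = 9/EI
  relative rotation θ_0 = (2828 + 9)/EI = 2837/EI
A unit hogging moment at B produces rotation L₁/(3EI) + L₂/(3EI) = 5/EI.
Compatibility: M_B·(L₁+L₂)/(3EI) = θ_0, giving M_B = 567.3 kN·m (hogging).
Span AB, ΣM about A with M_B applied at B: R_B^{AB}·12 = 2737 + 567.3, so R_B^{AB} = 275.3 kN and R_A = 447.1 − 275.3 = 171.8 kN.
Span BC, ΣM about C: R_B^{BC}·3 = 36 + 567.3, so R_B^{BC} = 201.1 kN and R_C = 24 − 201.1 = -177.1 kN.
R_B = 275.3 + 201.1 = 476.4 kN.

R_B = 476.4 kN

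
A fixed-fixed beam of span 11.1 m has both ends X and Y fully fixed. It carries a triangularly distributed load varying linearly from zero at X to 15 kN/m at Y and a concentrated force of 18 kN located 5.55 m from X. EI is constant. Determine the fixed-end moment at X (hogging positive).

M_X = 86.58 kN·m

Release both end moments; the primary structure is a simply-supported span XY with redundants M_X and M_Y.
End rotations of the released simple span under the applied load (×1/EI):
  at X: triangular load, peak 15: 7w₀L³/(360EI) = 398.9/EI
  at Y: triangular load, peak 15: w₀L³/(45EI) = 455.9/EI
  at X: point load 18 at a = 5.55: Pab(L + b)/(6LEI) = 138.6/EI
  at Y: point load 18 at a = 5.55: Pab(L + a)/(6LEI) = 138.6/EI
  θ_X0 = 537.5/EI,  θ_Y0 = 594.5/EI
Flexibility coefficients: a unit moment at one end gives L/(3EI) there and L/(6EI) at the far end, so f₁₁ = f₂₂ = 3.7/EI and f₁₂ = f₂₁ = 1.85/EI.
Compatibility — zero rotation at each built-in end:
  3.7 M_X + 1.85 M_Y = 537.5
  1.85 M_X + 3.7 M_Y = 594.5
Solving the pair gives M_X = 86.58 kN·m and M_Y = 117.4 kN·m (hogging).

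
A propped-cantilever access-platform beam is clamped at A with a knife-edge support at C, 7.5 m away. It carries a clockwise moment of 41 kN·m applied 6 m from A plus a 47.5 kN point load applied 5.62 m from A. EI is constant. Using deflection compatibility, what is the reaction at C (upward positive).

Take the reaction at C as the redundant and release it; the primary structure is a cantilever fixed at A.
Downward deflection at the released point C due to the loads:
  clockwise couple 41 at a = 6: M₀a(2L − a)/(2EI) = 1107/EI
  point load 47.5 at a = 5.62: Pa²(3L − a)/(6EI) = 4221/EI
  δ_0 = 5328/EI
Flexibility coefficient — unit upward force at C: δ_{CC} = L³/(3EI) = 140.6/EI.
The prop prevents deflection at C: R_C = δ_0/δ_{CC} = 5328/140.6 = 37.89 kN.

R_C = 37.89 kN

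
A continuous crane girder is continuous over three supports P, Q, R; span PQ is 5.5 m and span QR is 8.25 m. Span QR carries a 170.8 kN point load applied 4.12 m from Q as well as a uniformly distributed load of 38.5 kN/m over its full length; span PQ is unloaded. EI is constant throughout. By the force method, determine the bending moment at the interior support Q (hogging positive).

M_Q = 355.1 kN·m

Take M_Q as the redundant. Released structure: two simple spans PQ and QR with a hinge at Q.
Discontinuity in slope at Q on the released structure — sum the simple-span end rotations:
  span QR: point load 170.8 at a = 4.12: Pab(L + b)/(6LEI) = 726.9/EI
  span QR: UDL 38.5: wL³/(24EI) = 900.8/EI
  relative rotation θ_0 = (0 + 1628)/EI = 1628/EI
A unit hogging moment at Q produces rotation L₁/(3EI) + L₂/(3EI) = 4.583/EI.
Compatibility: M_Q·(L₁+L₂)/(3EI) = θ_0, giving M_Q = 355.1 kN·m (hogging).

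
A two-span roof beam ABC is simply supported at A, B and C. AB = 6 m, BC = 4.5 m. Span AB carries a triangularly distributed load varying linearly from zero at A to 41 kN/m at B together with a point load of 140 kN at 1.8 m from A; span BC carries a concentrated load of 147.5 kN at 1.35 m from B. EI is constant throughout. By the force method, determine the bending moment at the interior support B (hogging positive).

Release continuity at B by inserting a hinge; the redundant is the internal moment M_B. The primary structure is two simply-supported spans AB and BC.
Rotations at B on the released spans (each span's end-slope, ×1/EI):
  span AB: triangular load, peak 41: w₀L³/(45EI) = 196.8/EI
  span AB: point load 140 at a = 1.8: Pab(L + a)/(6LEI) = 229.3/EI
  span BC: point load 147.5 at a = 1.35: Pab(L + b)/(6LEI) = 177.7/EI
  relative rotation θ_0 = (426.1 + 177.7)/EI = 603.8/EI
A unit hogging moment at B produces rotation L₁/(3EI) + L₂/(3EI) = 3.5/EI.
Compatibility: M_B·(L₁+L₂)/(3EI) = θ_0, giving M_B = 172.5 kN·m (hogging).

M_B = 172.5 kN·m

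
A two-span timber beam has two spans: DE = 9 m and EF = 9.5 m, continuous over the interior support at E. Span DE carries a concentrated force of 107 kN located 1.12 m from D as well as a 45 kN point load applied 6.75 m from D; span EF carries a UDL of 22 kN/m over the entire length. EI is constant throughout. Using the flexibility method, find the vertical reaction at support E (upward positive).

R_E = 192.3 kN

Take M_E as the redundant. Released structure: two simple spans DE and EF with a hinge at E.
Rotations at E on the released spans (each span's end-slope, ×1/EI):
  span DE: point load 107 at a = 1.12: Pab(L + a)/(6LEI) = 177/EI
  span DE: point load 45 at a = 6.75: Pab(L + a)/(6LEI) = 199.3/EI
  span EF: UDL 22: wL³/(24EI) = 785.9/EI
  relative rotation θ_0 = (376.3 + 785.9)/EI = 1162/EI
A unit hogging moment at E produces rotation L₁/(3EI) + L₂/(3EI) = 6.167/EI.
Compatibility: M_E·(L₁+L₂)/(3EI) = θ_0, giving M_E = 188.5 kN·m (hogging).
Span DE, ΣM about D with M_E applied at E: R_E^{DE}·9 = 423.6 + 188.5, so R_E^{DE} = 68.01 kN and R_D = 152 − 68.01 = 83.99 kN.
Span EF, ΣM about F: R_E^{EF}·9.5 = 992.8 + 188.5, so R_E^{EF} = 124.3 kN and R_F = 209 − 124.3 = 84.66 kN.
R_E = 68.01 + 124.3 = 192.3 kN.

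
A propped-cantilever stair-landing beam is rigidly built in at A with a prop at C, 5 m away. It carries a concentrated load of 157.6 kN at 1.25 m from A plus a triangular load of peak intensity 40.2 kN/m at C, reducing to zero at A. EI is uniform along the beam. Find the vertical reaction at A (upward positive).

Choose R_C as the redundant. The primary structure is the cantilever fixed at A.
Downward deflection at the released point C due to the loads:
  point load 157.6 at a = 1.25: Pa²(3L − a)/(6EI) = 564.3/EI
  triangular load, peak 40.2 at the free end: 11w₀L⁴/(120EI) = 2303/EI
  δ_0 = 2867/EI
Tip deflection under a unit load at C: L³/(3EI) = 41.67/EI.
The prop prevents deflection at C: R_C = δ_0/δ_{CC} = 2867/41.67 = 68.82 kN.
Vertical equilibrium: R_A = ΣP − R_C = 258.1 − 68.82 = 189.3 kN.

R_A = 189.3 kN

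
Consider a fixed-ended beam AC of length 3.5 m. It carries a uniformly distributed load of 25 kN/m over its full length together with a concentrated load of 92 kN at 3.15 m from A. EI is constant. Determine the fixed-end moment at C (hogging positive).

Release both end moments; the primary structure is a simply-supported span AC with redundants M_A and M_C.
End rotations of the released simple span under the applied load (×1/EI):
  at A: UDL 25: wL³/(24EI) = 44.66/EI
  at C: UDL 25: wL³/(24EI) = 44.66/EI
  at A: point load 92 at a = 3.15: Pab(L + b)/(6LEI) = 18.6/EI
  at C: point load 92 at a = 3.15: Pab(L + a)/(6LEI) = 32.12/EI
  θ_A0 = 63.26/EI,  θ_C0 = 76.78/EI
Flexibility coefficients: a unit moment at one end gives L/(3EI) there and L/(6EI) at the far end, so f₁₁ = f₂₂ = 1.167/EI and f₁₂ = f₂₁ = 0.5833/EI.
Compatibility — zero rotation at each built-in end:
  1.167 M_A + 0.5833 M_C = 63.26
  0.5833 M_A + 1.167 M_C = 76.78
Solving the pair gives M_A = 28.42 kN·m and M_C = 51.6 kN·m (hogging).

M_C = 51.6 kN·m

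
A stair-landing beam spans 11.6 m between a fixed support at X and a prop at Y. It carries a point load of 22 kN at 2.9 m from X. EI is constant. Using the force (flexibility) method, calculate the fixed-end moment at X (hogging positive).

M_X = 41.87 kN·m

Take the reaction at Y as the redundant and release it; the primary structure is a cantilever fixed at X.
Free-end deflection of the primary structure under the applied loading (downward +):
  point load 22 at a = 2.9: Pa²(3L − a)/(6EI) = 983.7/EI
Flexibility coefficient — unit upward force at Y: δ_{YY} = L³/(3EI) = 520.3/EI.
The prop prevents deflection at Y: R_Y = δ_0/δ_{YY} = 983.7/520.3 = 1.891 kN.
Moment equilibrium about X: M_X = Σ(load moments about X) − R_Y·L = 63.8 − 1.891×11.6 = 41.87 kN·m.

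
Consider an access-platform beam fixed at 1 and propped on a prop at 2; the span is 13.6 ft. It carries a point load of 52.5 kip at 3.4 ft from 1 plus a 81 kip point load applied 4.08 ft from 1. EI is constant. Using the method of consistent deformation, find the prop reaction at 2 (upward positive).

R_2 = 14.35 kip

Choose R_2 as the redundant. The primary structure is the cantilever fixed at 1.
Downward deflection at the released point 2 due to the loads:
  point load 52.5 at a = 3.4: Pa²(3L − a)/(6EI) = 3783/EI
  point load 81 at a = 4.08: Pa²(3L − a)/(6EI) = 8252/EI
  δ_0 = 12035/EI
Flexibility coefficient — unit upward force at 2: δ_{22} = L³/(3EI) = 838.5/EI.
Compatibility at 2: δ_0 − R_2·δ_{22} = 0, so R_2 = 12035/838.5 = 14.35 kip.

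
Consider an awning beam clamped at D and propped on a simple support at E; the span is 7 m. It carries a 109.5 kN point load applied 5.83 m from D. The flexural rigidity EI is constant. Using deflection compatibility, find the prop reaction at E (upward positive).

R_E = 82.3 kN

Remove the prop at E; the released (primary) structure is a cantilever built in at D.
Deflection at E on the released cantilever, summing each load's contribution:
  point load 109.5 at a = 5.83: Pa²(3L − a)/(6EI) = 9410/EI
Tip deflection under a unit load at E: L³/(3EI) = 114.3/EI.
Compatibility at E: δ_0 − R_E·δ_{EE} = 0, so R_E = 9410/114.3 = 82.3 kN.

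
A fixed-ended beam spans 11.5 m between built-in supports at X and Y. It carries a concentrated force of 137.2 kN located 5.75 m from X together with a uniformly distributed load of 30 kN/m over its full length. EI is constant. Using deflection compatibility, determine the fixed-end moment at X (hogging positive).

M_X = 527.9 kN·m

Take the two fixed-end moments M_X, M_Y as redundants; the released structure is the simple span XY.
Simple-span end rotations at X and Y under the given loads:
  at X: point load 137.2 at a = 5.75: Pab(L + b)/(6LEI) = 1134/EI
  at Y: point load 137.2 at a = 5.75: Pab(L + a)/(6LEI) = 1134/EI
  at X: UDL 30: wL³/(24EI) = 1901/EI
  at Y: UDL 30: wL³/(24EI) = 1901/EI
  θ_X0 = 3035/EI,  θ_Y0 = 3035/EI
Flexibility coefficients: a unit moment at one end gives L/(3EI) there and L/(6EI) at the far end, so f₁₁ = f₂₂ = 3.833/EI and f₁₂ = f₂₁ = 1.917/EI.
Compatibility — zero rotation at each built-in end:
  3.833 M_X + 1.917 M_Y = 3035
  1.917 M_X + 3.833 M_Y = 3035
Solving the pair gives M_X = 527.9 kN·m and M_Y = 527.9 kN·m (hogging).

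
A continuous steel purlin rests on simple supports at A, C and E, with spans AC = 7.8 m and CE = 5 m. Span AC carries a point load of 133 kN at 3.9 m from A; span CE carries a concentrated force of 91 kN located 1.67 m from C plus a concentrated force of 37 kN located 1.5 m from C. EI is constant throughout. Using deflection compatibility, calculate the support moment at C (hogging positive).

Insert a hinge at C; M_C is the redundant, and each span becomes simply supported.
Rotations at C on the released spans (each span's end-slope, ×1/EI):
  span AC: point load 133 at a = 3.9: Pab(L + a)/(6LEI) = 505.7/EI
  span CE: point load 91 at a = 1.67: Pab(L + b)/(6LEI) = 140.5/EI
  span CE: point load 37 at a = 1.5: Pab(L + b)/(6LEI) = 55.04/EI
  relative rotation θ_0 = (505.7 + 195.6)/EI = 701.3/EI
A unit hogging moment at C produces rotation L₁/(3EI) + L₂/(3EI) = 4.267/EI.
Compatibility: M_C·(L₁+L₂)/(3EI) = θ_0, giving M_C = 164.4 kN·m (hogging).

M_C = 164.4 kN·m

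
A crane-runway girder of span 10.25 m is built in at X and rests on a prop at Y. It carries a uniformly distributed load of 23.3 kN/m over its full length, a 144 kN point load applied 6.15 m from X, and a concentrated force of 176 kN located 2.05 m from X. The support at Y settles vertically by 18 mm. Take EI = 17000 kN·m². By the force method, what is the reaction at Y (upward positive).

Remove the prop at Y; the released (primary) structure is a cantilever built in at X.
Free-end deflection of the primary structure under the applied loading (downward +):
  UDL 23.3: wL⁴/(8EI) = 32149/EI
  point load 144 at a = 6.15: Pa²(3L − a)/(6EI) = 22330/EI
  point load 176 at a = 2.05: Pa²(3L − a)/(6EI) = 3538/EI
  δ_0 = 58017/EI
Flexibility coefficient — unit upward force at Y: δ_{YY} = L³/(3EI) = 359/EI.
With EI = 17000 kN·m²: δ_0 = 3.4128 m and δ_{YY} = 0.021116 m/kN.
Compatibility — the beam at Y must follow the support down by 0.018 m: δ_0 − R_Y·δ_{YY} = 0.018, so R_Y = (3.4128 − 0.018)/0.021116 = 160.8 kN.

R_Y = 160.8 kN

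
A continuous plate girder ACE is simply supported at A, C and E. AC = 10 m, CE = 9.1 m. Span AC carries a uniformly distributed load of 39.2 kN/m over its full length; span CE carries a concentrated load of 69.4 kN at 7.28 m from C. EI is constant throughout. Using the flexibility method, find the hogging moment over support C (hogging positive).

Take M_C as the redundant. Released structure: two simple spans AC and CE with a hinge at C.
End slopes at the hinge C, treating each span as simply supported:
  span AC: UDL 39.2: wL³/(24EI) = 1633/EI
  span CE: point load 69.4 at a = 7.28: Pab(L + b)/(6LEI) = 183.9/EI
  relative rotation θ_0 = (1633 + 183.9)/EI = 1817/EI
A unit hogging moment at C produces rotation L₁/(3EI) + L₂/(3EI) = 6.367/EI.
Slope continuity at C: θ_0 = M_C·6.367/EI, so M_C = 1817/6.367 = 285.4 kN·m (hogging).

M_C = 285.4 kN·m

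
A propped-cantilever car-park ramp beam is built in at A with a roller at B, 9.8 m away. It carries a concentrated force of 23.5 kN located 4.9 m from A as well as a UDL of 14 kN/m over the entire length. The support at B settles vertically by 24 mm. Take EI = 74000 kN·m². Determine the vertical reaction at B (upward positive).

R_B = 53.13 kN

Choose R_B as the redundant. The primary structure is the cantilever fixed at A.
Downward deflection at the released point B due to the loads:
  point load 23.5 at a = 4.9: Pa²(3L − a)/(6EI) = 2304/EI
  UDL 14: wL⁴/(8EI) = 16141/EI
  δ_0 = 18445/EI
Flexibility coefficient — unit upward force at B: δ_{BB} = L³/(3EI) = 313.7/EI.
With EI = 74000 kN·m²: δ_0 = 0.24926 m and δ_{BB} = 0.00424 m/kN.
Compatibility — the beam at B must follow the support down by 0.024 m: δ_0 − R_B·δ_{BB} = 0.024, so R_B = (0.24926 − 0.024)/0.00424 = 53.13 kN.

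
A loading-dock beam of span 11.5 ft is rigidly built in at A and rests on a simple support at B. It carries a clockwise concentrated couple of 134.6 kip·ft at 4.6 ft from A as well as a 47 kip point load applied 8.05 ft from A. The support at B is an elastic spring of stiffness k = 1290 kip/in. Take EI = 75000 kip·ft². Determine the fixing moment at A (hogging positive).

Release the roller at B. Primary structure: cantilever fixed at A.
Primary-structure tip deflection at B by superposition:
  clockwise couple 134.6 at a = 4.6: M₀a(2L − a)/(2EI) = 5696/EI
  point load 47 at a = 8.05: Pa²(3L − a)/(6EI) = 13427/EI
  δ_0 = 19123/EI
Tip deflection under a unit load at B: L³/(3EI) = 507/EI.
With EI = 75000 kip·ft²: δ_0 = 0.25497 ft and δ_{BB} = 0.006759 ft/kip.
Compatibility — the spring shortens by R_B/k under the reaction it provides: δ_0 − R_B·δ_{BB} = R_B/k. With 1/k = 1/(1290×12) ft/kip = 0.000065 ft/kip, R_B = δ_0 / (δ_{BB} + 1/k) = 0.25497 / (0.006759 + 0.000065) = 37.36 kip.
Moment equilibrium about A: M_A = Σ(load moments about A) − R_B·L = 513 − 37.36×11.5 = 83.27 kip·ft.

M_A = 83.27 kip·ft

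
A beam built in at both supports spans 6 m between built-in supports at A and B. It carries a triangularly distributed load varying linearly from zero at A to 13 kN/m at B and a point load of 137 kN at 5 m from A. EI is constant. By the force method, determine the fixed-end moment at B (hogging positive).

M_B = 118.5 kN·m

Take the two fixed-end moments M_A, M_B as redundants; the released structure is the simple span AB.
On the primary (simply-supported) span, the end slopes from the loading are:
  at A: triangular load, peak 13: 7w₀L³/(360EI) = 54.6/EI
  at B: triangular load, peak 13: w₀L³/(45EI) = 62.4/EI
  at A: point load 137 at a = 5: Pab(L + b)/(6LEI) = 133.2/EI
  at B: point load 137 at a = 5: Pab(L + a)/(6LEI) = 209.3/EI
  θ_A0 = 187.8/EI,  θ_B0 = 271.7/EI
Flexibility coefficients: a unit moment at one end gives L/(3EI) there and L/(6EI) at the far end, so f₁₁ = f₂₂ = 2/EI and f₁₂ = f₂₁ = 1/EI.
Compatibility — zero rotation at each built-in end:
  2 M_A + 1 M_B = 187.8
  1 M_A + 2 M_B = 271.7
Solving the pair gives M_A = 34.63 kN·m and M_B = 118.5 kN·m (hogging).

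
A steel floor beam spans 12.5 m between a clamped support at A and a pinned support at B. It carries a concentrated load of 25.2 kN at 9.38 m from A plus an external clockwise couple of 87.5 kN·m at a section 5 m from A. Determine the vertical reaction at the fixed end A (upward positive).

R_A = 2.519 kN

Release the roller at B. Primary structure: cantilever fixed at A.
Deflection at B on the released cantilever, summing each load's contribution:
  point load 25.2 at a = 9.38: Pa²(3L − a)/(6EI) = 10391/EI
  clockwise couple 87.5 at a = 5: M₀a(2L − a)/(2EI) = 4375/EI
  δ_0 = 14766/EI
Tip deflection under a unit load at B: L³/(3EI) = 651/EI.
The prop prevents deflection at B: R_B = δ_0/δ_{BB} = 14766/651 = 22.68 kN.
Vertical equilibrium: R_A = ΣP − R_B = 25.2 − 22.68 = 2.519 kN.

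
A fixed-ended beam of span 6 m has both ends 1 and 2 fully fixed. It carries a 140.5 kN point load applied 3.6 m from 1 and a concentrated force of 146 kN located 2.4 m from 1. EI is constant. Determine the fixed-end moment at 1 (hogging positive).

Take the two fixed-end moments M_1, M_2 as redundants; the released structure is the simple span 12.
Simple-span end rotations at 1 and 2 under the given loads:
  at 1: point load 140.5 at a = 3.6: Pab(L + b)/(6LEI) = 283.2/EI
  at 2: point load 140.5 at a = 3.6: Pab(L + a)/(6LEI) = 323.7/EI
  at 1: point load 146 at a = 2.4: Pab(L + b)/(6LEI) = 336.4/EI
  at 2: point load 146 at a = 2.4: Pab(L + a)/(6LEI) = 294.3/EI
  θ_10 = 619.6/EI,  θ_20 = 618/EI
Flexibility coefficients: a unit moment at one end gives L/(3EI) there and L/(6EI) at the far end, so f₁₁ = f₂₂ = 2/EI and f₁₂ = f₂₁ = 1/EI.
Compatibility — zero rotation at each built-in end:
  2 M_1 + 1 M_2 = 619.6
  1 M_1 + 2 M_2 = 618
Solving the pair gives M_1 = 207.1 kN·m and M_2 = 205.5 kN·m (hogging).

M_1 = 207.1 kN·m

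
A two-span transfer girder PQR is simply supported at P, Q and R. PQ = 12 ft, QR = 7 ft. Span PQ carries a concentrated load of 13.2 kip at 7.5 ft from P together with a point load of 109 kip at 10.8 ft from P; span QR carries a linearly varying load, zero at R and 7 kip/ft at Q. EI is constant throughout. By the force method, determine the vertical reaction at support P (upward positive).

R_P = 7.674 kip

Take M_Q as the redundant. Released structure: two simple spans PQ and QR with a hinge at Q.
Discontinuity in slope at Q on the released structure — sum the simple-span end rotations:
  span PQ: point load 13.2 at a = 7.5: Pab(L + a)/(6LEI) = 120.7/EI
  span PQ: point load 109 at a = 10.8: Pab(L + a)/(6LEI) = 447.3/EI
  span QR: triangular load, peak 7: w₀L³/(45EI) = 53.36/EI
  relative rotation θ_0 = (568 + 53.36)/EI = 621.3/EI
A unit hogging moment at Q produces rotation L₁/(3EI) + L₂/(3EI) = 6.333/EI.
Compatibility: M_Q·(L₁+L₂)/(3EI) = θ_0, giving M_Q = 98.11 kip·ft (hogging).
Span PQ, ΣM about P with M_Q applied at Q: R_Q^{PQ}·12 = 1276 + 98.11, so R_Q^{PQ} = 114.5 kip and R_P = 122.2 − 114.5 = 7.674 kip.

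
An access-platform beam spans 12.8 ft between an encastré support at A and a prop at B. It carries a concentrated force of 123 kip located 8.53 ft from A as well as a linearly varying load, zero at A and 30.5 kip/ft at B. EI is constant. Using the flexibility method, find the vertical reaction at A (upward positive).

R_A = 147.1 kip

Choose R_B as the redundant. The primary structure is the cantilever fixed at A.
Downward deflection at the released point B due to the loads:
  point load 123 at a = 8.53: Pa²(3L − a)/(6EI) = 44554/EI
  triangular load, peak 30.5 at the free end: 11w₀L⁴/(120EI) = 75050/EI
  δ_0 = 119604/EI
Flexibility coefficient — unit upward force at B: δ_{BB} = L³/(3EI) = 699.1/EI.
Compatibility at B: δ_0 − R_B·δ_{BB} = 0, so R_B = 119604/699.1 = 171.1 kip.
Vertical equilibrium: R_A = ΣP − R_B = 318.2 − 171.1 = 147.1 kip.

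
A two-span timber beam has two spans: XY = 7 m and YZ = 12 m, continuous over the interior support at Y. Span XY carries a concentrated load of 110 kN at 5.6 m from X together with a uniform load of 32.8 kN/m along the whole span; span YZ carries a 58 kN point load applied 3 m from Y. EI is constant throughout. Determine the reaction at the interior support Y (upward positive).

Take M_Y as the redundant. Released structure: two simple spans XY and YZ with a hinge at Y.
Discontinuity in slope at Y on the released structure — sum the simple-span end rotations:
  span XY: point load 110 at a = 5.6: Pab(L + a)/(6LEI) = 258.7/EI
  span XY: UDL 32.8: wL³/(24EI) = 468.8/EI
  span YZ: point load 58 at a = 3: Pab(L + b)/(6LEI) = 456.8/EI
  relative rotation θ_0 = (727.5 + 456.8)/EI = 1184/EI
A unit hogging moment at Y produces rotation L₁/(3EI) + L₂/(3EI) = 6.333/EI.
Slope continuity at Y: θ_0 = M_Y·6.333/EI, so M_Y = 1184/6.333 = 187 kN·m (hogging).
Span XY, ΣM about X with M_Y applied at Y: R_Y^{XY}·7 = 1420 + 187, so R_Y^{XY} = 229.5 kN and R_X = 339.6 − 229.5 = 110.1 kN.
Span YZ, ΣM about Z: R_Y^{YZ}·12 = 522 + 187, so R_Y^{YZ} = 59.08 kN and R_Z = 58 − 59.08 = -1.082 kN.
R_Y = 229.5 + 59.08 = 288.6 kN.

R_Y = 288.6 kN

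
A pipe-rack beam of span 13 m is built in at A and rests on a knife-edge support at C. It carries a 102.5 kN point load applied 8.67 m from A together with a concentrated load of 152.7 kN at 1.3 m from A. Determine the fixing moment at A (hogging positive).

Take the reaction at C as the redundant and release it; the primary structure is a cantilever fixed at A.
Downward deflection at the released point C due to the loads:
  point load 102.5 at a = 8.67: Pa²(3L − a)/(6EI) = 38948/EI
  point load 152.7 at a = 1.3: Pa²(3L − a)/(6EI) = 1621/EI
  δ_0 = 40569/EI
Tip deflection under a unit load at C: L³/(3EI) = 732.3/EI.
Compatibility at C: δ_0 − R_C·δ_{CC} = 0, so R_C = 40569/732.3 = 55.4 kN.
Moment equilibrium about A: M_A = Σ(load moments about A) − R_C·L = 1087 − 55.4×13 = 367 kN·m.

M_A = 367 kN·m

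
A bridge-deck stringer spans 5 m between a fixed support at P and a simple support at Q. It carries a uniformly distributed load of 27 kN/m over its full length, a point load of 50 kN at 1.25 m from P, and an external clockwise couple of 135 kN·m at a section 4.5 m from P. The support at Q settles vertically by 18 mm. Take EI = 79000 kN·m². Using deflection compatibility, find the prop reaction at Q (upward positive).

Choose R_Q as the redundant. The primary structure is the cantilever fixed at P.
Downward deflection at the released point Q due to the loads:
  UDL 27: wL⁴/(8EI) = 2109/EI
  point load 50 at a = 1.25: Pa²(3L − a)/(6EI) = 179/EI
  clockwise couple 135 at a = 4.5: M₀a(2L − a)/(2EI) = 1671/EI
  δ_0 = 3959/EI
Flexibility coefficient — unit upward force at Q: δ_{QQ} = L³/(3EI) = 41.67/EI.
With EI = 79000 kN·m²: δ_0 = 0.050114 m and δ_{QQ} = 0.000527 m/kN.
Compatibility — the beam at Q must follow the support down by 0.018 m: δ_0 − R_Q·δ_{QQ} = 0.018, so R_Q = (0.050114 − 0.018)/0.000527 = 60.89 kN.

R_Q = 60.89 kN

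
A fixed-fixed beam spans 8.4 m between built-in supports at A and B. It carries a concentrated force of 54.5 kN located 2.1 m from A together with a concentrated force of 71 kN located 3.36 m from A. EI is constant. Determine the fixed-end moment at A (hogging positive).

M_A = 150.3 kN·m

Release both end moments; the primary structure is a simply-supported span AB with redundants M_A and M_B.
On the primary (simply-supported) span, the end slopes from the loading are:
  at A: point load 54.5 at a = 2.1: Pab(L + b)/(6LEI) = 210.3/EI
  at B: point load 54.5 at a = 2.1: Pab(L + a)/(6LEI) = 150.2/EI
  at A: point load 71 at a = 3.36: Pab(L + b)/(6LEI) = 320.6/EI
  at B: point load 71 at a = 3.36: Pab(L + a)/(6LEI) = 280.5/EI
  θ_A0 = 530.9/EI,  θ_B0 = 430.8/EI
Flexibility coefficients: a unit moment at one end gives L/(3EI) there and L/(6EI) at the far end, so f₁₁ = f₂₂ = 2.8/EI and f₁₂ = f₂₁ = 1.4/EI.
Compatibility — zero rotation at each built-in end:
  2.8 M_A + 1.4 M_B = 530.9
  1.4 M_A + 2.8 M_B = 430.8
Solving the pair gives M_A = 150.3 kN·m and M_B = 78.71 kN·m (hogging).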